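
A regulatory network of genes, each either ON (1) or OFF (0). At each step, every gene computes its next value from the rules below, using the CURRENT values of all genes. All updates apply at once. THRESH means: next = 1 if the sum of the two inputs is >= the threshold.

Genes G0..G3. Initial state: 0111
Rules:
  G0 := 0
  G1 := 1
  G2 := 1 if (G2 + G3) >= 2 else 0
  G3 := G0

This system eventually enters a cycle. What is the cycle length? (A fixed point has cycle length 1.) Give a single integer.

Step 0: 0111
Step 1: G0=0(const) G1=1(const) G2=(1+1>=2)=1 G3=G0=0 -> 0110
Step 2: G0=0(const) G1=1(const) G2=(1+0>=2)=0 G3=G0=0 -> 0100
Step 3: G0=0(const) G1=1(const) G2=(0+0>=2)=0 G3=G0=0 -> 0100
State from step 3 equals state from step 2 -> cycle length 1

Answer: 1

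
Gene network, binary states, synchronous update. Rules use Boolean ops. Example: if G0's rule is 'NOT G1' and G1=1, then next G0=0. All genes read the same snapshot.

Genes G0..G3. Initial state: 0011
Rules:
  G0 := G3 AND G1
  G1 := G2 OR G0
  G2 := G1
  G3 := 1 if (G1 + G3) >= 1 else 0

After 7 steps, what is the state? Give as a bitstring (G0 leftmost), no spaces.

Step 1: G0=G3&G1=1&0=0 G1=G2|G0=1|0=1 G2=G1=0 G3=(0+1>=1)=1 -> 0101
Step 2: G0=G3&G1=1&1=1 G1=G2|G0=0|0=0 G2=G1=1 G3=(1+1>=1)=1 -> 1011
Step 3: G0=G3&G1=1&0=0 G1=G2|G0=1|1=1 G2=G1=0 G3=(0+1>=1)=1 -> 0101
Step 4: G0=G3&G1=1&1=1 G1=G2|G0=0|0=0 G2=G1=1 G3=(1+1>=1)=1 -> 1011
Step 5: G0=G3&G1=1&0=0 G1=G2|G0=1|1=1 G2=G1=0 G3=(0+1>=1)=1 -> 0101
Step 6: G0=G3&G1=1&1=1 G1=G2|G0=0|0=0 G2=G1=1 G3=(1+1>=1)=1 -> 1011
Step 7: G0=G3&G1=1&0=0 G1=G2|G0=1|1=1 G2=G1=0 G3=(0+1>=1)=1 -> 0101

0101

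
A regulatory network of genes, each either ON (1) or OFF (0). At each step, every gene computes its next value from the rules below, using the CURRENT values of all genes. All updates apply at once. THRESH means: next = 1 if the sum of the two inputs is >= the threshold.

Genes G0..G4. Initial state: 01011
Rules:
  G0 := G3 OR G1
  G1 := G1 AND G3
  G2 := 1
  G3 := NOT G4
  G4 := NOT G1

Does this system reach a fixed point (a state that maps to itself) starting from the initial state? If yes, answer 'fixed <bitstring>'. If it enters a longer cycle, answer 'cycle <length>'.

Step 0: 01011
Step 1: G0=G3|G1=1|1=1 G1=G1&G3=1&1=1 G2=1(const) G3=NOT G4=NOT 1=0 G4=NOT G1=NOT 1=0 -> 11100
Step 2: G0=G3|G1=0|1=1 G1=G1&G3=1&0=0 G2=1(const) G3=NOT G4=NOT 0=1 G4=NOT G1=NOT 1=0 -> 10110
Step 3: G0=G3|G1=1|0=1 G1=G1&G3=0&1=0 G2=1(const) G3=NOT G4=NOT 0=1 G4=NOT G1=NOT 0=1 -> 10111
Step 4: G0=G3|G1=1|0=1 G1=G1&G3=0&1=0 G2=1(const) G3=NOT G4=NOT 1=0 G4=NOT G1=NOT 0=1 -> 10101
Step 5: G0=G3|G1=0|0=0 G1=G1&G3=0&0=0 G2=1(const) G3=NOT G4=NOT 1=0 G4=NOT G1=NOT 0=1 -> 00101
Step 6: G0=G3|G1=0|0=0 G1=G1&G3=0&0=0 G2=1(const) G3=NOT G4=NOT 1=0 G4=NOT G1=NOT 0=1 -> 00101
Fixed point reached at step 5: 00101

Answer: fixed 00101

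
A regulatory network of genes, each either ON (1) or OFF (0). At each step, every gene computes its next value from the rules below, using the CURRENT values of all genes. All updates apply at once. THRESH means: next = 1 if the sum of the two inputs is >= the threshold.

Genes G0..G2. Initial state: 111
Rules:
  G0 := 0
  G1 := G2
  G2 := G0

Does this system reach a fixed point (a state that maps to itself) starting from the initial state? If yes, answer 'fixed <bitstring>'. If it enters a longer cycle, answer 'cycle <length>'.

Answer: fixed 000

Derivation:
Step 0: 111
Step 1: G0=0(const) G1=G2=1 G2=G0=1 -> 011
Step 2: G0=0(const) G1=G2=1 G2=G0=0 -> 010
Step 3: G0=0(const) G1=G2=0 G2=G0=0 -> 000
Step 4: G0=0(const) G1=G2=0 G2=G0=0 -> 000
Fixed point reached at step 3: 000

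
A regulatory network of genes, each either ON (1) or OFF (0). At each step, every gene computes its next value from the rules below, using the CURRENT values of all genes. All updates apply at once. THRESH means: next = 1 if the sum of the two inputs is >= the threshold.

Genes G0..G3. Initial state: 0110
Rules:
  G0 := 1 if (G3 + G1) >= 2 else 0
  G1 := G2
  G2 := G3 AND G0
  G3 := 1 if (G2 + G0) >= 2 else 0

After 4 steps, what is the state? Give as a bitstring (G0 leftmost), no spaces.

Step 1: G0=(0+1>=2)=0 G1=G2=1 G2=G3&G0=0&0=0 G3=(1+0>=2)=0 -> 0100
Step 2: G0=(0+1>=2)=0 G1=G2=0 G2=G3&G0=0&0=0 G3=(0+0>=2)=0 -> 0000
Step 3: G0=(0+0>=2)=0 G1=G2=0 G2=G3&G0=0&0=0 G3=(0+0>=2)=0 -> 0000
Step 4: G0=(0+0>=2)=0 G1=G2=0 G2=G3&G0=0&0=0 G3=(0+0>=2)=0 -> 0000

0000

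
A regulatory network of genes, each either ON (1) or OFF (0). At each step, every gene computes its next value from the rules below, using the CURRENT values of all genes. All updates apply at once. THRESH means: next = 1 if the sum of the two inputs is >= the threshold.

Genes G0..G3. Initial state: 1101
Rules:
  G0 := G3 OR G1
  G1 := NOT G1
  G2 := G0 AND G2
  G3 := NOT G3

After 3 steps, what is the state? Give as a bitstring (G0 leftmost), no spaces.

Step 1: G0=G3|G1=1|1=1 G1=NOT G1=NOT 1=0 G2=G0&G2=1&0=0 G3=NOT G3=NOT 1=0 -> 1000
Step 2: G0=G3|G1=0|0=0 G1=NOT G1=NOT 0=1 G2=G0&G2=1&0=0 G3=NOT G3=NOT 0=1 -> 0101
Step 3: G0=G3|G1=1|1=1 G1=NOT G1=NOT 1=0 G2=G0&G2=0&0=0 G3=NOT G3=NOT 1=0 -> 1000

1000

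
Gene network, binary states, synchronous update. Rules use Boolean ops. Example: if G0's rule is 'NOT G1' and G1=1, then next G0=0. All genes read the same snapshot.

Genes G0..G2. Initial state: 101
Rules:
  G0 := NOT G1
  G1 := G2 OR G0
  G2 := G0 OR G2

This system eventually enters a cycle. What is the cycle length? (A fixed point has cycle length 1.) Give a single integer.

Step 0: 101
Step 1: G0=NOT G1=NOT 0=1 G1=G2|G0=1|1=1 G2=G0|G2=1|1=1 -> 111
Step 2: G0=NOT G1=NOT 1=0 G1=G2|G0=1|1=1 G2=G0|G2=1|1=1 -> 011
Step 3: G0=NOT G1=NOT 1=0 G1=G2|G0=1|0=1 G2=G0|G2=0|1=1 -> 011
State from step 3 equals state from step 2 -> cycle length 1

Answer: 1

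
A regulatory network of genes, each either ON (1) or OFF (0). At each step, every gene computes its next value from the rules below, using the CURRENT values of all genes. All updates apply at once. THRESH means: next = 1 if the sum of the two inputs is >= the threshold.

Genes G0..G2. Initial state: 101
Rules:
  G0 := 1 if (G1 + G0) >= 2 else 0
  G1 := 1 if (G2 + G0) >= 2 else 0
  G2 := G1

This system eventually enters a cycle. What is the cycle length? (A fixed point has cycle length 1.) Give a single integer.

Answer: 1

Derivation:
Step 0: 101
Step 1: G0=(0+1>=2)=0 G1=(1+1>=2)=1 G2=G1=0 -> 010
Step 2: G0=(1+0>=2)=0 G1=(0+0>=2)=0 G2=G1=1 -> 001
Step 3: G0=(0+0>=2)=0 G1=(1+0>=2)=0 G2=G1=0 -> 000
Step 4: G0=(0+0>=2)=0 G1=(0+0>=2)=0 G2=G1=0 -> 000
State from step 4 equals state from step 3 -> cycle length 1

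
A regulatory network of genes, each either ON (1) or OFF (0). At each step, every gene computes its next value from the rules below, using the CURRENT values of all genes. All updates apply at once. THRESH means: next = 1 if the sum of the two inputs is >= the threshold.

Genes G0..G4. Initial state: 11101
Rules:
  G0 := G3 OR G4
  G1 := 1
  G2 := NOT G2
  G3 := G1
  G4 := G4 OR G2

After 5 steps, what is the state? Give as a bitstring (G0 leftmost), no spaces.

Step 1: G0=G3|G4=0|1=1 G1=1(const) G2=NOT G2=NOT 1=0 G3=G1=1 G4=G4|G2=1|1=1 -> 11011
Step 2: G0=G3|G4=1|1=1 G1=1(const) G2=NOT G2=NOT 0=1 G3=G1=1 G4=G4|G2=1|0=1 -> 11111
Step 3: G0=G3|G4=1|1=1 G1=1(const) G2=NOT G2=NOT 1=0 G3=G1=1 G4=G4|G2=1|1=1 -> 11011
Step 4: G0=G3|G4=1|1=1 G1=1(const) G2=NOT G2=NOT 0=1 G3=G1=1 G4=G4|G2=1|0=1 -> 11111
Step 5: G0=G3|G4=1|1=1 G1=1(const) G2=NOT G2=NOT 1=0 G3=G1=1 G4=G4|G2=1|1=1 -> 11011

11011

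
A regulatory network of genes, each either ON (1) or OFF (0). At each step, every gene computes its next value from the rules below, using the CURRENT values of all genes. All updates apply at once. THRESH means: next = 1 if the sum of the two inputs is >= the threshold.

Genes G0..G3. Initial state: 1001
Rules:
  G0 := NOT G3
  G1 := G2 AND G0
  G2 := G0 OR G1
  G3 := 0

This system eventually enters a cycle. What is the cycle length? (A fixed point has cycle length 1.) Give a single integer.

Step 0: 1001
Step 1: G0=NOT G3=NOT 1=0 G1=G2&G0=0&1=0 G2=G0|G1=1|0=1 G3=0(const) -> 0010
Step 2: G0=NOT G3=NOT 0=1 G1=G2&G0=1&0=0 G2=G0|G1=0|0=0 G3=0(const) -> 1000
Step 3: G0=NOT G3=NOT 0=1 G1=G2&G0=0&1=0 G2=G0|G1=1|0=1 G3=0(const) -> 1010
Step 4: G0=NOT G3=NOT 0=1 G1=G2&G0=1&1=1 G2=G0|G1=1|0=1 G3=0(const) -> 1110
Step 5: G0=NOT G3=NOT 0=1 G1=G2&G0=1&1=1 G2=G0|G1=1|1=1 G3=0(const) -> 1110
State from step 5 equals state from step 4 -> cycle length 1

Answer: 1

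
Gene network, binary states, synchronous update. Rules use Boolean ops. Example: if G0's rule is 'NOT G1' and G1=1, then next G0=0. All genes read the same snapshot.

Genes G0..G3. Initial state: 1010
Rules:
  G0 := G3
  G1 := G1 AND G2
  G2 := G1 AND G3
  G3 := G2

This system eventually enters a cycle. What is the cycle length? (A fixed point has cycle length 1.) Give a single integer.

Answer: 1

Derivation:
Step 0: 1010
Step 1: G0=G3=0 G1=G1&G2=0&1=0 G2=G1&G3=0&0=0 G3=G2=1 -> 0001
Step 2: G0=G3=1 G1=G1&G2=0&0=0 G2=G1&G3=0&1=0 G3=G2=0 -> 1000
Step 3: G0=G3=0 G1=G1&G2=0&0=0 G2=G1&G3=0&0=0 G3=G2=0 -> 0000
Step 4: G0=G3=0 G1=G1&G2=0&0=0 G2=G1&G3=0&0=0 G3=G2=0 -> 0000
State from step 4 equals state from step 3 -> cycle length 1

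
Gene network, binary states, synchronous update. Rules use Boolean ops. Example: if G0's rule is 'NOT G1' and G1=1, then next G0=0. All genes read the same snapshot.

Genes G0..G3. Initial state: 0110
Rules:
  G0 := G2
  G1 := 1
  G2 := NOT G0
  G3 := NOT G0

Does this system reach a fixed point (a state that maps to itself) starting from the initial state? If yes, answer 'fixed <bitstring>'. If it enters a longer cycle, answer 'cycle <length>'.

Step 0: 0110
Step 1: G0=G2=1 G1=1(const) G2=NOT G0=NOT 0=1 G3=NOT G0=NOT 0=1 -> 1111
Step 2: G0=G2=1 G1=1(const) G2=NOT G0=NOT 1=0 G3=NOT G0=NOT 1=0 -> 1100
Step 3: G0=G2=0 G1=1(const) G2=NOT G0=NOT 1=0 G3=NOT G0=NOT 1=0 -> 0100
Step 4: G0=G2=0 G1=1(const) G2=NOT G0=NOT 0=1 G3=NOT G0=NOT 0=1 -> 0111
Step 5: G0=G2=1 G1=1(const) G2=NOT G0=NOT 0=1 G3=NOT G0=NOT 0=1 -> 1111
Cycle of length 4 starting at step 1 -> no fixed point

Answer: cycle 4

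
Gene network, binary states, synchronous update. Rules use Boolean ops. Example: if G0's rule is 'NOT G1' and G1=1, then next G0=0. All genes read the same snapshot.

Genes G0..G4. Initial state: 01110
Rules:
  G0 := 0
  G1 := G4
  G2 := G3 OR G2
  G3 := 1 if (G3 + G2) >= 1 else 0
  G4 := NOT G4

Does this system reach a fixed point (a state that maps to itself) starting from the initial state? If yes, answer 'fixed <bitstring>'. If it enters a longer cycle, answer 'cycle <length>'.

Step 0: 01110
Step 1: G0=0(const) G1=G4=0 G2=G3|G2=1|1=1 G3=(1+1>=1)=1 G4=NOT G4=NOT 0=1 -> 00111
Step 2: G0=0(const) G1=G4=1 G2=G3|G2=1|1=1 G3=(1+1>=1)=1 G4=NOT G4=NOT 1=0 -> 01110
Cycle of length 2 starting at step 0 -> no fixed point

Answer: cycle 2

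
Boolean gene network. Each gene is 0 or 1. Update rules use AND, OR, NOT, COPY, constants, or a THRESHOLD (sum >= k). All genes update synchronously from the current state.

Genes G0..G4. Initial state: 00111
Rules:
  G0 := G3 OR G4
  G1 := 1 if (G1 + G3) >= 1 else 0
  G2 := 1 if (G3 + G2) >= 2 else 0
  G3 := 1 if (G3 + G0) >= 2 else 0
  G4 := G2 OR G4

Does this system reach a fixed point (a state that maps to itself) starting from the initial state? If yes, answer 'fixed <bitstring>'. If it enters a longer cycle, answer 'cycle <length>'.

Answer: fixed 11001

Derivation:
Step 0: 00111
Step 1: G0=G3|G4=1|1=1 G1=(0+1>=1)=1 G2=(1+1>=2)=1 G3=(1+0>=2)=0 G4=G2|G4=1|1=1 -> 11101
Step 2: G0=G3|G4=0|1=1 G1=(1+0>=1)=1 G2=(0+1>=2)=0 G3=(0+1>=2)=0 G4=G2|G4=1|1=1 -> 11001
Step 3: G0=G3|G4=0|1=1 G1=(1+0>=1)=1 G2=(0+0>=2)=0 G3=(0+1>=2)=0 G4=G2|G4=0|1=1 -> 11001
Fixed point reached at step 2: 11001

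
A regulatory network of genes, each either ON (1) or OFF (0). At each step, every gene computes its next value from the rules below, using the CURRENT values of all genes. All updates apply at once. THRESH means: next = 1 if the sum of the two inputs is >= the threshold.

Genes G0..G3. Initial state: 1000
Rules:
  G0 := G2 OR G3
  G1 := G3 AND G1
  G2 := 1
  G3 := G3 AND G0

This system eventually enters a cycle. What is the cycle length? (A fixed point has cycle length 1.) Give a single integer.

Answer: 1

Derivation:
Step 0: 1000
Step 1: G0=G2|G3=0|0=0 G1=G3&G1=0&0=0 G2=1(const) G3=G3&G0=0&1=0 -> 0010
Step 2: G0=G2|G3=1|0=1 G1=G3&G1=0&0=0 G2=1(const) G3=G3&G0=0&0=0 -> 1010
Step 3: G0=G2|G3=1|0=1 G1=G3&G1=0&0=0 G2=1(const) G3=G3&G0=0&1=0 -> 1010
State from step 3 equals state from step 2 -> cycle length 1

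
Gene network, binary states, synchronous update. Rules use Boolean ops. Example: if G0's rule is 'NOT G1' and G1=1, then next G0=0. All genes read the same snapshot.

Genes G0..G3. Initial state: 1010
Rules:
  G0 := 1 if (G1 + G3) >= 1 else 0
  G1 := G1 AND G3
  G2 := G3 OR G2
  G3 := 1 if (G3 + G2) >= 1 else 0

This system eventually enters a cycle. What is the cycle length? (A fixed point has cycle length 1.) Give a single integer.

Step 0: 1010
Step 1: G0=(0+0>=1)=0 G1=G1&G3=0&0=0 G2=G3|G2=0|1=1 G3=(0+1>=1)=1 -> 0011
Step 2: G0=(0+1>=1)=1 G1=G1&G3=0&1=0 G2=G3|G2=1|1=1 G3=(1+1>=1)=1 -> 1011
Step 3: G0=(0+1>=1)=1 G1=G1&G3=0&1=0 G2=G3|G2=1|1=1 G3=(1+1>=1)=1 -> 1011
State from step 3 equals state from step 2 -> cycle length 1

Answer: 1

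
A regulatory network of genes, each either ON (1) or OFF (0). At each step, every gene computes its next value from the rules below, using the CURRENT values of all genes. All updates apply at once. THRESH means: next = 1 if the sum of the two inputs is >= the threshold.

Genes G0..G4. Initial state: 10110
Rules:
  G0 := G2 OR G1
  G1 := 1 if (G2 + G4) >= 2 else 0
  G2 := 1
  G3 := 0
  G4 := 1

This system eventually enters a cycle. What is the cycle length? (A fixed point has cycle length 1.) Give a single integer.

Answer: 1

Derivation:
Step 0: 10110
Step 1: G0=G2|G1=1|0=1 G1=(1+0>=2)=0 G2=1(const) G3=0(const) G4=1(const) -> 10101
Step 2: G0=G2|G1=1|0=1 G1=(1+1>=2)=1 G2=1(const) G3=0(const) G4=1(const) -> 11101
Step 3: G0=G2|G1=1|1=1 G1=(1+1>=2)=1 G2=1(const) G3=0(const) G4=1(const) -> 11101
State from step 3 equals state from step 2 -> cycle length 1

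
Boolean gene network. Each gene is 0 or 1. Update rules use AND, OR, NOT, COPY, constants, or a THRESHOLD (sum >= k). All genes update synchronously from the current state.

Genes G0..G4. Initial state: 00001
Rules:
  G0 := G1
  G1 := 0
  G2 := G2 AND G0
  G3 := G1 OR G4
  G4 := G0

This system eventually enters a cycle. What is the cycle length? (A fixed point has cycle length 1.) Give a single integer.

Answer: 1

Derivation:
Step 0: 00001
Step 1: G0=G1=0 G1=0(const) G2=G2&G0=0&0=0 G3=G1|G4=0|1=1 G4=G0=0 -> 00010
Step 2: G0=G1=0 G1=0(const) G2=G2&G0=0&0=0 G3=G1|G4=0|0=0 G4=G0=0 -> 00000
Step 3: G0=G1=0 G1=0(const) G2=G2&G0=0&0=0 G3=G1|G4=0|0=0 G4=G0=0 -> 00000
State from step 3 equals state from step 2 -> cycle length 1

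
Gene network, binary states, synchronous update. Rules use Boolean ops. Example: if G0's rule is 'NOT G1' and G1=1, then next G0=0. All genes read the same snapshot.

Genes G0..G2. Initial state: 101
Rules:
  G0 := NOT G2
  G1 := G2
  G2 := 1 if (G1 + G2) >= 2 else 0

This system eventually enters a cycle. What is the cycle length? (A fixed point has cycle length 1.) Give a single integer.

Step 0: 101
Step 1: G0=NOT G2=NOT 1=0 G1=G2=1 G2=(0+1>=2)=0 -> 010
Step 2: G0=NOT G2=NOT 0=1 G1=G2=0 G2=(1+0>=2)=0 -> 100
Step 3: G0=NOT G2=NOT 0=1 G1=G2=0 G2=(0+0>=2)=0 -> 100
State from step 3 equals state from step 2 -> cycle length 1

Answer: 1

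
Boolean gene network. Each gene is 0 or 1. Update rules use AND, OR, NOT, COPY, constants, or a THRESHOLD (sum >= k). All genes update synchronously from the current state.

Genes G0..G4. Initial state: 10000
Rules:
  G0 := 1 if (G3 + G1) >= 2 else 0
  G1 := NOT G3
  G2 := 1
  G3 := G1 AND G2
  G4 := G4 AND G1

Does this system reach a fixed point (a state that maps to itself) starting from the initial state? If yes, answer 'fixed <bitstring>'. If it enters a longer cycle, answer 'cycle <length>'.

Answer: cycle 4

Derivation:
Step 0: 10000
Step 1: G0=(0+0>=2)=0 G1=NOT G3=NOT 0=1 G2=1(const) G3=G1&G2=0&0=0 G4=G4&G1=0&0=0 -> 01100
Step 2: G0=(0+1>=2)=0 G1=NOT G3=NOT 0=1 G2=1(const) G3=G1&G2=1&1=1 G4=G4&G1=0&1=0 -> 01110
Step 3: G0=(1+1>=2)=1 G1=NOT G3=NOT 1=0 G2=1(const) G3=G1&G2=1&1=1 G4=G4&G1=0&1=0 -> 10110
Step 4: G0=(1+0>=2)=0 G1=NOT G3=NOT 1=0 G2=1(const) G3=G1&G2=0&1=0 G4=G4&G1=0&0=0 -> 00100
Step 5: G0=(0+0>=2)=0 G1=NOT G3=NOT 0=1 G2=1(const) G3=G1&G2=0&1=0 G4=G4&G1=0&0=0 -> 01100
Cycle of length 4 starting at step 1 -> no fixed point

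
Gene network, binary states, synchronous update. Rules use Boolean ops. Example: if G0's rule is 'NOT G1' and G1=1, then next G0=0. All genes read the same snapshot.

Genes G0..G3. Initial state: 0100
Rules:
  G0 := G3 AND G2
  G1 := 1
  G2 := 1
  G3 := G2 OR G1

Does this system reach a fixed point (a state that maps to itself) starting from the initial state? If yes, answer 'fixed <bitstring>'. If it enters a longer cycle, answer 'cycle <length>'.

Answer: fixed 1111

Derivation:
Step 0: 0100
Step 1: G0=G3&G2=0&0=0 G1=1(const) G2=1(const) G3=G2|G1=0|1=1 -> 0111
Step 2: G0=G3&G2=1&1=1 G1=1(const) G2=1(const) G3=G2|G1=1|1=1 -> 1111
Step 3: G0=G3&G2=1&1=1 G1=1(const) G2=1(const) G3=G2|G1=1|1=1 -> 1111
Fixed point reached at step 2: 1111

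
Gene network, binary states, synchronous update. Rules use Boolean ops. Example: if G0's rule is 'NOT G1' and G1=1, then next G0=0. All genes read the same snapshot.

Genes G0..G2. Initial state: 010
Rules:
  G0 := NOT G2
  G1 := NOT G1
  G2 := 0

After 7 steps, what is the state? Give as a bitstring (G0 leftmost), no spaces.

Step 1: G0=NOT G2=NOT 0=1 G1=NOT G1=NOT 1=0 G2=0(const) -> 100
Step 2: G0=NOT G2=NOT 0=1 G1=NOT G1=NOT 0=1 G2=0(const) -> 110
Step 3: G0=NOT G2=NOT 0=1 G1=NOT G1=NOT 1=0 G2=0(const) -> 100
Step 4: G0=NOT G2=NOT 0=1 G1=NOT G1=NOT 0=1 G2=0(const) -> 110
Step 5: G0=NOT G2=NOT 0=1 G1=NOT G1=NOT 1=0 G2=0(const) -> 100
Step 6: G0=NOT G2=NOT 0=1 G1=NOT G1=NOT 0=1 G2=0(const) -> 110
Step 7: G0=NOT G2=NOT 0=1 G1=NOT G1=NOT 1=0 G2=0(const) -> 100

100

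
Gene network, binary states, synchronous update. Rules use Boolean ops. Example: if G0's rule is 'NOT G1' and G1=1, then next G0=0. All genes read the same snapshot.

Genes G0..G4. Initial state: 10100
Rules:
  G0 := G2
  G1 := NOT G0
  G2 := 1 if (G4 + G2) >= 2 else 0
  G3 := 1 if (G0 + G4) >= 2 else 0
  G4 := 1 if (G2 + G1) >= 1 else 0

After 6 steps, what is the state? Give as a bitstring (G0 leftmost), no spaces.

Step 1: G0=G2=1 G1=NOT G0=NOT 1=0 G2=(0+1>=2)=0 G3=(1+0>=2)=0 G4=(1+0>=1)=1 -> 10001
Step 2: G0=G2=0 G1=NOT G0=NOT 1=0 G2=(1+0>=2)=0 G3=(1+1>=2)=1 G4=(0+0>=1)=0 -> 00010
Step 3: G0=G2=0 G1=NOT G0=NOT 0=1 G2=(0+0>=2)=0 G3=(0+0>=2)=0 G4=(0+0>=1)=0 -> 01000
Step 4: G0=G2=0 G1=NOT G0=NOT 0=1 G2=(0+0>=2)=0 G3=(0+0>=2)=0 G4=(0+1>=1)=1 -> 01001
Step 5: G0=G2=0 G1=NOT G0=NOT 0=1 G2=(1+0>=2)=0 G3=(0+1>=2)=0 G4=(0+1>=1)=1 -> 01001
Step 6: G0=G2=0 G1=NOT G0=NOT 0=1 G2=(1+0>=2)=0 G3=(0+1>=2)=0 G4=(0+1>=1)=1 -> 01001

01001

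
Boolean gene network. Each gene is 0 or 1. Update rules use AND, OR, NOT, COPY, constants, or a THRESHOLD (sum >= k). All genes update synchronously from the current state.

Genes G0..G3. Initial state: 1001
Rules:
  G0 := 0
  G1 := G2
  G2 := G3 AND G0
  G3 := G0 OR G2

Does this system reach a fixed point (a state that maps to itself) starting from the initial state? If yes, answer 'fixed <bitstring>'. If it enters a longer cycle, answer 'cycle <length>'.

Step 0: 1001
Step 1: G0=0(const) G1=G2=0 G2=G3&G0=1&1=1 G3=G0|G2=1|0=1 -> 0011
Step 2: G0=0(const) G1=G2=1 G2=G3&G0=1&0=0 G3=G0|G2=0|1=1 -> 0101
Step 3: G0=0(const) G1=G2=0 G2=G3&G0=1&0=0 G3=G0|G2=0|0=0 -> 0000
Step 4: G0=0(const) G1=G2=0 G2=G3&G0=0&0=0 G3=G0|G2=0|0=0 -> 0000
Fixed point reached at step 3: 0000

Answer: fixed 0000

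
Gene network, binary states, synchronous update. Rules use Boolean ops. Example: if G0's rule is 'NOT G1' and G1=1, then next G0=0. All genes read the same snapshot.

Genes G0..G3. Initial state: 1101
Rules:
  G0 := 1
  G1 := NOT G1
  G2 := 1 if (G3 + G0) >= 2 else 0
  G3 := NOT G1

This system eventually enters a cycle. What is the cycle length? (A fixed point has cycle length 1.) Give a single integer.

Answer: 2

Derivation:
Step 0: 1101
Step 1: G0=1(const) G1=NOT G1=NOT 1=0 G2=(1+1>=2)=1 G3=NOT G1=NOT 1=0 -> 1010
Step 2: G0=1(const) G1=NOT G1=NOT 0=1 G2=(0+1>=2)=0 G3=NOT G1=NOT 0=1 -> 1101
State from step 2 equals state from step 0 -> cycle length 2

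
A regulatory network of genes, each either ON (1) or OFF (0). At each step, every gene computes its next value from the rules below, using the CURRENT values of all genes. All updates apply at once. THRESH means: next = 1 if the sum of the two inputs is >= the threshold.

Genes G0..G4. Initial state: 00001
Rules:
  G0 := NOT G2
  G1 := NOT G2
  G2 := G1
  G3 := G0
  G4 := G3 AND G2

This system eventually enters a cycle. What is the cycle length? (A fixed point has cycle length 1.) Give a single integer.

Answer: 4

Derivation:
Step 0: 00001
Step 1: G0=NOT G2=NOT 0=1 G1=NOT G2=NOT 0=1 G2=G1=0 G3=G0=0 G4=G3&G2=0&0=0 -> 11000
Step 2: G0=NOT G2=NOT 0=1 G1=NOT G2=NOT 0=1 G2=G1=1 G3=G0=1 G4=G3&G2=0&0=0 -> 11110
Step 3: G0=NOT G2=NOT 1=0 G1=NOT G2=NOT 1=0 G2=G1=1 G3=G0=1 G4=G3&G2=1&1=1 -> 00111
Step 4: G0=NOT G2=NOT 1=0 G1=NOT G2=NOT 1=0 G2=G1=0 G3=G0=0 G4=G3&G2=1&1=1 -> 00001
State from step 4 equals state from step 0 -> cycle length 4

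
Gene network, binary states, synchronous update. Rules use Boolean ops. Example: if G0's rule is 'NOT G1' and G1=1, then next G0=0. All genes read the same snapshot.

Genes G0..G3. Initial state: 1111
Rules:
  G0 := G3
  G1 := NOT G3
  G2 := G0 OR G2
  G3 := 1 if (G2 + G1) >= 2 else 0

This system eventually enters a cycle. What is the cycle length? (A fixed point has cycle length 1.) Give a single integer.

Step 0: 1111
Step 1: G0=G3=1 G1=NOT G3=NOT 1=0 G2=G0|G2=1|1=1 G3=(1+1>=2)=1 -> 1011
Step 2: G0=G3=1 G1=NOT G3=NOT 1=0 G2=G0|G2=1|1=1 G3=(1+0>=2)=0 -> 1010
Step 3: G0=G3=0 G1=NOT G3=NOT 0=1 G2=G0|G2=1|1=1 G3=(1+0>=2)=0 -> 0110
Step 4: G0=G3=0 G1=NOT G3=NOT 0=1 G2=G0|G2=0|1=1 G3=(1+1>=2)=1 -> 0111
Step 5: G0=G3=1 G1=NOT G3=NOT 1=0 G2=G0|G2=0|1=1 G3=(1+1>=2)=1 -> 1011
State from step 5 equals state from step 1 -> cycle length 4

Answer: 4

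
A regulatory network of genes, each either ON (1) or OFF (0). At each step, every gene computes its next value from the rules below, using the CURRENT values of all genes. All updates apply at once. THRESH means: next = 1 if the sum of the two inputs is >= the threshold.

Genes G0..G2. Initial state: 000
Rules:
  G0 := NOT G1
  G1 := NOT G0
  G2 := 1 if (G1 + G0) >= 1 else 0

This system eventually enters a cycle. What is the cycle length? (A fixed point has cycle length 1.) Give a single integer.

Step 0: 000
Step 1: G0=NOT G1=NOT 0=1 G1=NOT G0=NOT 0=1 G2=(0+0>=1)=0 -> 110
Step 2: G0=NOT G1=NOT 1=0 G1=NOT G0=NOT 1=0 G2=(1+1>=1)=1 -> 001
Step 3: G0=NOT G1=NOT 0=1 G1=NOT G0=NOT 0=1 G2=(0+0>=1)=0 -> 110
State from step 3 equals state from step 1 -> cycle length 2

Answer: 2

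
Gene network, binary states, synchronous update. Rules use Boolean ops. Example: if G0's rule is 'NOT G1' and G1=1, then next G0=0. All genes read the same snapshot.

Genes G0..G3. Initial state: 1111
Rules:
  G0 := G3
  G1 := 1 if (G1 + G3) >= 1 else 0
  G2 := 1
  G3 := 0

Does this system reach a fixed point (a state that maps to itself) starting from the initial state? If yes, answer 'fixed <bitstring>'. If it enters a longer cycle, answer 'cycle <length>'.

Step 0: 1111
Step 1: G0=G3=1 G1=(1+1>=1)=1 G2=1(const) G3=0(const) -> 1110
Step 2: G0=G3=0 G1=(1+0>=1)=1 G2=1(const) G3=0(const) -> 0110
Step 3: G0=G3=0 G1=(1+0>=1)=1 G2=1(const) G3=0(const) -> 0110
Fixed point reached at step 2: 0110

Answer: fixed 0110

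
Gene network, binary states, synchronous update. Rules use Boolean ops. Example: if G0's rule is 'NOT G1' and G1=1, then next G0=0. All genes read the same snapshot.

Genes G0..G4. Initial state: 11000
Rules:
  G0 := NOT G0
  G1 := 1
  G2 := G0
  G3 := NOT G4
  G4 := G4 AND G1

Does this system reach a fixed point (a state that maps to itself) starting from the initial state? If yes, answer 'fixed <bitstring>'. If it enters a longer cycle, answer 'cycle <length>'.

Answer: cycle 2

Derivation:
Step 0: 11000
Step 1: G0=NOT G0=NOT 1=0 G1=1(const) G2=G0=1 G3=NOT G4=NOT 0=1 G4=G4&G1=0&1=0 -> 01110
Step 2: G0=NOT G0=NOT 0=1 G1=1(const) G2=G0=0 G3=NOT G4=NOT 0=1 G4=G4&G1=0&1=0 -> 11010
Step 3: G0=NOT G0=NOT 1=0 G1=1(const) G2=G0=1 G3=NOT G4=NOT 0=1 G4=G4&G1=0&1=0 -> 01110
Cycle of length 2 starting at step 1 -> no fixed point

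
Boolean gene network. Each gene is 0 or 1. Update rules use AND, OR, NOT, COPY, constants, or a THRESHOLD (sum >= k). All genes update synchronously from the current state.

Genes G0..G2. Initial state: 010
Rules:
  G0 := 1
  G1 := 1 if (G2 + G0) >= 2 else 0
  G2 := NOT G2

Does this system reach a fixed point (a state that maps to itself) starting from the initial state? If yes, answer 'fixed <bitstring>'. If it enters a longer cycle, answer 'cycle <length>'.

Step 0: 010
Step 1: G0=1(const) G1=(0+0>=2)=0 G2=NOT G2=NOT 0=1 -> 101
Step 2: G0=1(const) G1=(1+1>=2)=1 G2=NOT G2=NOT 1=0 -> 110
Step 3: G0=1(const) G1=(0+1>=2)=0 G2=NOT G2=NOT 0=1 -> 101
Cycle of length 2 starting at step 1 -> no fixed point

Answer: cycle 2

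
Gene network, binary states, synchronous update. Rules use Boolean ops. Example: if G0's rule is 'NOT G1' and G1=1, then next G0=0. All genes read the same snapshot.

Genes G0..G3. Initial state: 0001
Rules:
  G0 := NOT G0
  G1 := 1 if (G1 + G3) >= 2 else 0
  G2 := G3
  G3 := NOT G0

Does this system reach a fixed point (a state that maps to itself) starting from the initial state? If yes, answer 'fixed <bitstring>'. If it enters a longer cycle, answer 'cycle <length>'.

Answer: cycle 2

Derivation:
Step 0: 0001
Step 1: G0=NOT G0=NOT 0=1 G1=(0+1>=2)=0 G2=G3=1 G3=NOT G0=NOT 0=1 -> 1011
Step 2: G0=NOT G0=NOT 1=0 G1=(0+1>=2)=0 G2=G3=1 G3=NOT G0=NOT 1=0 -> 0010
Step 3: G0=NOT G0=NOT 0=1 G1=(0+0>=2)=0 G2=G3=0 G3=NOT G0=NOT 0=1 -> 1001
Step 4: G0=NOT G0=NOT 1=0 G1=(0+1>=2)=0 G2=G3=1 G3=NOT G0=NOT 1=0 -> 0010
Cycle of length 2 starting at step 2 -> no fixed point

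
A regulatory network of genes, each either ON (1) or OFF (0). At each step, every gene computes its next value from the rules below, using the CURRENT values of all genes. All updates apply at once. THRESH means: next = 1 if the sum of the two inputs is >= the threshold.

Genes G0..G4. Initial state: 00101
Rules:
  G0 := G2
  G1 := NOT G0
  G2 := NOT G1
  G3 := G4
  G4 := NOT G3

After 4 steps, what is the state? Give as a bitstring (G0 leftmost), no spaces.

Step 1: G0=G2=1 G1=NOT G0=NOT 0=1 G2=NOT G1=NOT 0=1 G3=G4=1 G4=NOT G3=NOT 0=1 -> 11111
Step 2: G0=G2=1 G1=NOT G0=NOT 1=0 G2=NOT G1=NOT 1=0 G3=G4=1 G4=NOT G3=NOT 1=0 -> 10010
Step 3: G0=G2=0 G1=NOT G0=NOT 1=0 G2=NOT G1=NOT 0=1 G3=G4=0 G4=NOT G3=NOT 1=0 -> 00100
Step 4: G0=G2=1 G1=NOT G0=NOT 0=1 G2=NOT G1=NOT 0=1 G3=G4=0 G4=NOT G3=NOT 0=1 -> 11101

11101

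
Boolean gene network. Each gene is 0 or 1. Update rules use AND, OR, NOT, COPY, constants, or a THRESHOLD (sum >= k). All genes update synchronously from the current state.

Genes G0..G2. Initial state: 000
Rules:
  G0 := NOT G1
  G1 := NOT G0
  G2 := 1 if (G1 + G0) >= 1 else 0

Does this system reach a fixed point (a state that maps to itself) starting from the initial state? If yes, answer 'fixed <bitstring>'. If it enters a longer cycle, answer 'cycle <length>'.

Answer: cycle 2

Derivation:
Step 0: 000
Step 1: G0=NOT G1=NOT 0=1 G1=NOT G0=NOT 0=1 G2=(0+0>=1)=0 -> 110
Step 2: G0=NOT G1=NOT 1=0 G1=NOT G0=NOT 1=0 G2=(1+1>=1)=1 -> 001
Step 3: G0=NOT G1=NOT 0=1 G1=NOT G0=NOT 0=1 G2=(0+0>=1)=0 -> 110
Cycle of length 2 starting at step 1 -> no fixed point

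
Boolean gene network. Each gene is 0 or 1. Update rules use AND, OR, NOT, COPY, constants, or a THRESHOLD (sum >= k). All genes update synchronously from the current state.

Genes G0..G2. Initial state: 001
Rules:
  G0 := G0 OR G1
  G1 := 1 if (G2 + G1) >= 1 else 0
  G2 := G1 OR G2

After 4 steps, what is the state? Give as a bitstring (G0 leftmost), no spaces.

Step 1: G0=G0|G1=0|0=0 G1=(1+0>=1)=1 G2=G1|G2=0|1=1 -> 011
Step 2: G0=G0|G1=0|1=1 G1=(1+1>=1)=1 G2=G1|G2=1|1=1 -> 111
Step 3: G0=G0|G1=1|1=1 G1=(1+1>=1)=1 G2=G1|G2=1|1=1 -> 111
Step 4: G0=G0|G1=1|1=1 G1=(1+1>=1)=1 G2=G1|G2=1|1=1 -> 111

111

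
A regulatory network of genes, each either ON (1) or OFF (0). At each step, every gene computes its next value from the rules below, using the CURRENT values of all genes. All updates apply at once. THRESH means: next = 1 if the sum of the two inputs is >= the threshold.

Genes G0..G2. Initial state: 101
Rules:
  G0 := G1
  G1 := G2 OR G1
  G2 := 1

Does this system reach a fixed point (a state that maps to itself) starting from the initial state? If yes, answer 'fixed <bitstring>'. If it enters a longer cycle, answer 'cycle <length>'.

Answer: fixed 111

Derivation:
Step 0: 101
Step 1: G0=G1=0 G1=G2|G1=1|0=1 G2=1(const) -> 011
Step 2: G0=G1=1 G1=G2|G1=1|1=1 G2=1(const) -> 111
Step 3: G0=G1=1 G1=G2|G1=1|1=1 G2=1(const) -> 111
Fixed point reached at step 2: 111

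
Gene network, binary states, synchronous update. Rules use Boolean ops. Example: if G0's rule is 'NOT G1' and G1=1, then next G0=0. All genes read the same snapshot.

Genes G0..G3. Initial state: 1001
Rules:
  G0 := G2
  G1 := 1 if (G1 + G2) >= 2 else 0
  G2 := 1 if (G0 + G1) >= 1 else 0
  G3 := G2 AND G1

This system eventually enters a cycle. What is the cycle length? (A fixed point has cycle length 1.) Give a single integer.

Answer: 2

Derivation:
Step 0: 1001
Step 1: G0=G2=0 G1=(0+0>=2)=0 G2=(1+0>=1)=1 G3=G2&G1=0&0=0 -> 0010
Step 2: G0=G2=1 G1=(0+1>=2)=0 G2=(0+0>=1)=0 G3=G2&G1=1&0=0 -> 1000
Step 3: G0=G2=0 G1=(0+0>=2)=0 G2=(1+0>=1)=1 G3=G2&G1=0&0=0 -> 0010
State from step 3 equals state from step 1 -> cycle length 2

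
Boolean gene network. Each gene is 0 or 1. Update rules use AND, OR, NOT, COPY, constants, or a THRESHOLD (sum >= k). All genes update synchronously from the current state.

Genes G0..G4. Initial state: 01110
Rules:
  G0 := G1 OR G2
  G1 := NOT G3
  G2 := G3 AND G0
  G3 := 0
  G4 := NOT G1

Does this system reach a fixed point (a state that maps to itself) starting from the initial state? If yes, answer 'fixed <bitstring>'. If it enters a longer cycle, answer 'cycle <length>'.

Step 0: 01110
Step 1: G0=G1|G2=1|1=1 G1=NOT G3=NOT 1=0 G2=G3&G0=1&0=0 G3=0(const) G4=NOT G1=NOT 1=0 -> 10000
Step 2: G0=G1|G2=0|0=0 G1=NOT G3=NOT 0=1 G2=G3&G0=0&1=0 G3=0(const) G4=NOT G1=NOT 0=1 -> 01001
Step 3: G0=G1|G2=1|0=1 G1=NOT G3=NOT 0=1 G2=G3&G0=0&0=0 G3=0(const) G4=NOT G1=NOT 1=0 -> 11000
Step 4: G0=G1|G2=1|0=1 G1=NOT G3=NOT 0=1 G2=G3&G0=0&1=0 G3=0(const) G4=NOT G1=NOT 1=0 -> 11000
Fixed point reached at step 3: 11000

Answer: fixed 11000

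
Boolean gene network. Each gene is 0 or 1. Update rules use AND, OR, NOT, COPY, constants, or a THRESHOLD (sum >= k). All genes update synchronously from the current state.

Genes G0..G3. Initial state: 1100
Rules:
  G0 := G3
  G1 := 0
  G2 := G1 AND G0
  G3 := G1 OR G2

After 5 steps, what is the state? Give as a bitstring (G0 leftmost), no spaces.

Step 1: G0=G3=0 G1=0(const) G2=G1&G0=1&1=1 G3=G1|G2=1|0=1 -> 0011
Step 2: G0=G3=1 G1=0(const) G2=G1&G0=0&0=0 G3=G1|G2=0|1=1 -> 1001
Step 3: G0=G3=1 G1=0(const) G2=G1&G0=0&1=0 G3=G1|G2=0|0=0 -> 1000
Step 4: G0=G3=0 G1=0(const) G2=G1&G0=0&1=0 G3=G1|G2=0|0=0 -> 0000
Step 5: G0=G3=0 G1=0(const) G2=G1&G0=0&0=0 G3=G1|G2=0|0=0 -> 0000

0000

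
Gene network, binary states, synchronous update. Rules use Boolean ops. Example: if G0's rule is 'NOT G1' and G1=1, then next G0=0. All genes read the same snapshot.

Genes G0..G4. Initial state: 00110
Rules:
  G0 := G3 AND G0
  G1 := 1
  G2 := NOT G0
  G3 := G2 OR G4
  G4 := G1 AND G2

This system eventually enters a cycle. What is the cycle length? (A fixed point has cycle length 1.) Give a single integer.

Step 0: 00110
Step 1: G0=G3&G0=1&0=0 G1=1(const) G2=NOT G0=NOT 0=1 G3=G2|G4=1|0=1 G4=G1&G2=0&1=0 -> 01110
Step 2: G0=G3&G0=1&0=0 G1=1(const) G2=NOT G0=NOT 0=1 G3=G2|G4=1|0=1 G4=G1&G2=1&1=1 -> 01111
Step 3: G0=G3&G0=1&0=0 G1=1(const) G2=NOT G0=NOT 0=1 G3=G2|G4=1|1=1 G4=G1&G2=1&1=1 -> 01111
State from step 3 equals state from step 2 -> cycle length 1

Answer: 1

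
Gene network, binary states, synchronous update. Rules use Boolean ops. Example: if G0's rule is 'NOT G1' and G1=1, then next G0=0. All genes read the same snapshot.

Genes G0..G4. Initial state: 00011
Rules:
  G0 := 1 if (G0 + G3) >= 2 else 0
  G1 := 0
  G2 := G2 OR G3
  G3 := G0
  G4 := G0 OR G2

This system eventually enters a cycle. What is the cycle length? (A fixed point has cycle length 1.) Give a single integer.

Step 0: 00011
Step 1: G0=(0+1>=2)=0 G1=0(const) G2=G2|G3=0|1=1 G3=G0=0 G4=G0|G2=0|0=0 -> 00100
Step 2: G0=(0+0>=2)=0 G1=0(const) G2=G2|G3=1|0=1 G3=G0=0 G4=G0|G2=0|1=1 -> 00101
Step 3: G0=(0+0>=2)=0 G1=0(const) G2=G2|G3=1|0=1 G3=G0=0 G4=G0|G2=0|1=1 -> 00101
State from step 3 equals state from step 2 -> cycle length 1

Answer: 1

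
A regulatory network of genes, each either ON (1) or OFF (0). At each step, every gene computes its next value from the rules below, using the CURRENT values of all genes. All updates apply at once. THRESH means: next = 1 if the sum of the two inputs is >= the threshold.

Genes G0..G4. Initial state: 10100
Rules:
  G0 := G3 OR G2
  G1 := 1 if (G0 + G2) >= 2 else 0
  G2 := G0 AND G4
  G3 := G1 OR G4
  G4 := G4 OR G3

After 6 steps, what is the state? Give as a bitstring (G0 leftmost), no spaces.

Step 1: G0=G3|G2=0|1=1 G1=(1+1>=2)=1 G2=G0&G4=1&0=0 G3=G1|G4=0|0=0 G4=G4|G3=0|0=0 -> 11000
Step 2: G0=G3|G2=0|0=0 G1=(1+0>=2)=0 G2=G0&G4=1&0=0 G3=G1|G4=1|0=1 G4=G4|G3=0|0=0 -> 00010
Step 3: G0=G3|G2=1|0=1 G1=(0+0>=2)=0 G2=G0&G4=0&0=0 G3=G1|G4=0|0=0 G4=G4|G3=0|1=1 -> 10001
Step 4: G0=G3|G2=0|0=0 G1=(1+0>=2)=0 G2=G0&G4=1&1=1 G3=G1|G4=0|1=1 G4=G4|G3=1|0=1 -> 00111
Step 5: G0=G3|G2=1|1=1 G1=(0+1>=2)=0 G2=G0&G4=0&1=0 G3=G1|G4=0|1=1 G4=G4|G3=1|1=1 -> 10011
Step 6: G0=G3|G2=1|0=1 G1=(1+0>=2)=0 G2=G0&G4=1&1=1 G3=G1|G4=0|1=1 G4=G4|G3=1|1=1 -> 10111

10111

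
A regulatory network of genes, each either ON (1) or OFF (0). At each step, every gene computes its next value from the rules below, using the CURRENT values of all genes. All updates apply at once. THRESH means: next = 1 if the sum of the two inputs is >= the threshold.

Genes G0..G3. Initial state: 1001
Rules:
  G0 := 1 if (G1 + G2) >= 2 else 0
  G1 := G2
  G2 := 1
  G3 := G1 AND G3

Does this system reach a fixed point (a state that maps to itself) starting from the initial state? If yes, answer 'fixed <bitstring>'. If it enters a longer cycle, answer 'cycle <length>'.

Step 0: 1001
Step 1: G0=(0+0>=2)=0 G1=G2=0 G2=1(const) G3=G1&G3=0&1=0 -> 0010
Step 2: G0=(0+1>=2)=0 G1=G2=1 G2=1(const) G3=G1&G3=0&0=0 -> 0110
Step 3: G0=(1+1>=2)=1 G1=G2=1 G2=1(const) G3=G1&G3=1&0=0 -> 1110
Step 4: G0=(1+1>=2)=1 G1=G2=1 G2=1(const) G3=G1&G3=1&0=0 -> 1110
Fixed point reached at step 3: 1110

Answer: fixed 1110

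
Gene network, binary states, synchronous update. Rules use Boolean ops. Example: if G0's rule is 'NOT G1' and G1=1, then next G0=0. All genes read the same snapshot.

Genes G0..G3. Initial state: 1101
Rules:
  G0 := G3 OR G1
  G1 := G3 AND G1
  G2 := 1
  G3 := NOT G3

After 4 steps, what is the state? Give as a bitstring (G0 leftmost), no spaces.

Step 1: G0=G3|G1=1|1=1 G1=G3&G1=1&1=1 G2=1(const) G3=NOT G3=NOT 1=0 -> 1110
Step 2: G0=G3|G1=0|1=1 G1=G3&G1=0&1=0 G2=1(const) G3=NOT G3=NOT 0=1 -> 1011
Step 3: G0=G3|G1=1|0=1 G1=G3&G1=1&0=0 G2=1(const) G3=NOT G3=NOT 1=0 -> 1010
Step 4: G0=G3|G1=0|0=0 G1=G3&G1=0&0=0 G2=1(const) G3=NOT G3=NOT 0=1 -> 0011

0011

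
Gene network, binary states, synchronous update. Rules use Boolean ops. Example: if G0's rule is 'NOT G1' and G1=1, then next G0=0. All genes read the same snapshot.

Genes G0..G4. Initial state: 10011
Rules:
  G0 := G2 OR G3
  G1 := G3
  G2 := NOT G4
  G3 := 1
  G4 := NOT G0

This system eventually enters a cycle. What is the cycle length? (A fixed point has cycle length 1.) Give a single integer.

Answer: 1

Derivation:
Step 0: 10011
Step 1: G0=G2|G3=0|1=1 G1=G3=1 G2=NOT G4=NOT 1=0 G3=1(const) G4=NOT G0=NOT 1=0 -> 11010
Step 2: G0=G2|G3=0|1=1 G1=G3=1 G2=NOT G4=NOT 0=1 G3=1(const) G4=NOT G0=NOT 1=0 -> 11110
Step 3: G0=G2|G3=1|1=1 G1=G3=1 G2=NOT G4=NOT 0=1 G3=1(const) G4=NOT G0=NOT 1=0 -> 11110
State from step 3 equals state from step 2 -> cycle length 1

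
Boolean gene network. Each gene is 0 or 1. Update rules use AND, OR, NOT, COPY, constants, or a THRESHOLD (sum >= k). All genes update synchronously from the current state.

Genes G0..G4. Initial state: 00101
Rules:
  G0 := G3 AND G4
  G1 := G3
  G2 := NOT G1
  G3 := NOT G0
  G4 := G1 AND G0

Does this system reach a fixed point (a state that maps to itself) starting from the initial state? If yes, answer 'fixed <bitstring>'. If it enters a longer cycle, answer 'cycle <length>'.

Answer: fixed 01010

Derivation:
Step 0: 00101
Step 1: G0=G3&G4=0&1=0 G1=G3=0 G2=NOT G1=NOT 0=1 G3=NOT G0=NOT 0=1 G4=G1&G0=0&0=0 -> 00110
Step 2: G0=G3&G4=1&0=0 G1=G3=1 G2=NOT G1=NOT 0=1 G3=NOT G0=NOT 0=1 G4=G1&G0=0&0=0 -> 01110
Step 3: G0=G3&G4=1&0=0 G1=G3=1 G2=NOT G1=NOT 1=0 G3=NOT G0=NOT 0=1 G4=G1&G0=1&0=0 -> 01010
Step 4: G0=G3&G4=1&0=0 G1=G3=1 G2=NOT G1=NOT 1=0 G3=NOT G0=NOT 0=1 G4=G1&G0=1&0=0 -> 01010
Fixed point reached at step 3: 01010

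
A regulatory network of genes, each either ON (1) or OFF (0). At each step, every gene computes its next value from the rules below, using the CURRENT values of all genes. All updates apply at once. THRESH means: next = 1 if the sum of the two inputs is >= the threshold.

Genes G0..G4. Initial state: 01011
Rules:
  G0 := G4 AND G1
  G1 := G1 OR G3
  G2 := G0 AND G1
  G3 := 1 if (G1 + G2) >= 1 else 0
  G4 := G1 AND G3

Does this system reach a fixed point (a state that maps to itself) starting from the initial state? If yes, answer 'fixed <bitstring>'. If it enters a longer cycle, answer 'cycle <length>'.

Step 0: 01011
Step 1: G0=G4&G1=1&1=1 G1=G1|G3=1|1=1 G2=G0&G1=0&1=0 G3=(1+0>=1)=1 G4=G1&G3=1&1=1 -> 11011
Step 2: G0=G4&G1=1&1=1 G1=G1|G3=1|1=1 G2=G0&G1=1&1=1 G3=(1+0>=1)=1 G4=G1&G3=1&1=1 -> 11111
Step 3: G0=G4&G1=1&1=1 G1=G1|G3=1|1=1 G2=G0&G1=1&1=1 G3=(1+1>=1)=1 G4=G1&G3=1&1=1 -> 11111
Fixed point reached at step 2: 11111

Answer: fixed 11111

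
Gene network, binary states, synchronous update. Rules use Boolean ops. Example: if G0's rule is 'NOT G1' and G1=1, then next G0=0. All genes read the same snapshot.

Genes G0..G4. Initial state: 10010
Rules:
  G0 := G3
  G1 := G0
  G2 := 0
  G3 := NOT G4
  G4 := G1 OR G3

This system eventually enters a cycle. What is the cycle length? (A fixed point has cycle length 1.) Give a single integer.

Answer: 6

Derivation:
Step 0: 10010
Step 1: G0=G3=1 G1=G0=1 G2=0(const) G3=NOT G4=NOT 0=1 G4=G1|G3=0|1=1 -> 11011
Step 2: G0=G3=1 G1=G0=1 G2=0(const) G3=NOT G4=NOT 1=0 G4=G1|G3=1|1=1 -> 11001
Step 3: G0=G3=0 G1=G0=1 G2=0(const) G3=NOT G4=NOT 1=0 G4=G1|G3=1|0=1 -> 01001
Step 4: G0=G3=0 G1=G0=0 G2=0(const) G3=NOT G4=NOT 1=0 G4=G1|G3=1|0=1 -> 00001
Step 5: G0=G3=0 G1=G0=0 G2=0(const) G3=NOT G4=NOT 1=0 G4=G1|G3=0|0=0 -> 00000
Step 6: G0=G3=0 G1=G0=0 G2=0(const) G3=NOT G4=NOT 0=1 G4=G1|G3=0|0=0 -> 00010
Step 7: G0=G3=1 G1=G0=0 G2=0(const) G3=NOT G4=NOT 0=1 G4=G1|G3=0|1=1 -> 10011
Step 8: G0=G3=1 G1=G0=1 G2=0(const) G3=NOT G4=NOT 1=0 G4=G1|G3=0|1=1 -> 11001
State from step 8 equals state from step 2 -> cycle length 6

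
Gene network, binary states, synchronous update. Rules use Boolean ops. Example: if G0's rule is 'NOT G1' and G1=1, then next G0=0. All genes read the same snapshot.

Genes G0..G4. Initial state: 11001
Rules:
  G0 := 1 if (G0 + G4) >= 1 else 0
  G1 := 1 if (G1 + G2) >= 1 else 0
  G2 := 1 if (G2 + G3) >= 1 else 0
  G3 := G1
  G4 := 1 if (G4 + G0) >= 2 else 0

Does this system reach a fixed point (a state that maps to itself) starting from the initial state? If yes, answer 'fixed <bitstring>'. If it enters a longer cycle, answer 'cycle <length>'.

Answer: fixed 11111

Derivation:
Step 0: 11001
Step 1: G0=(1+1>=1)=1 G1=(1+0>=1)=1 G2=(0+0>=1)=0 G3=G1=1 G4=(1+1>=2)=1 -> 11011
Step 2: G0=(1+1>=1)=1 G1=(1+0>=1)=1 G2=(0+1>=1)=1 G3=G1=1 G4=(1+1>=2)=1 -> 11111
Step 3: G0=(1+1>=1)=1 G1=(1+1>=1)=1 G2=(1+1>=1)=1 G3=G1=1 G4=(1+1>=2)=1 -> 11111
Fixed point reached at step 2: 11111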